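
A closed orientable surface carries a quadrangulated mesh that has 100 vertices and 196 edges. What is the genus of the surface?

Every face is a square and each edge borders two faces, so 4F = 2·196, giving F = 98.
χ = V − E + F = 100 − 196 + 98 = 2.
For a closed orientable surface χ = 2 − 2g, so g = (2 − (2))/2 = 0.

0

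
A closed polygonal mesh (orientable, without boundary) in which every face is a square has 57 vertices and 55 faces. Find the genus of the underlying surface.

0

Every face is a square, so 2E = 4·55 = 220, giving E = 110.
χ = V − E + F = 57 − 110 + 55 = 2.
For a closed orientable surface χ = 2 − 2g, so g = (2 − (2))/2 = 0.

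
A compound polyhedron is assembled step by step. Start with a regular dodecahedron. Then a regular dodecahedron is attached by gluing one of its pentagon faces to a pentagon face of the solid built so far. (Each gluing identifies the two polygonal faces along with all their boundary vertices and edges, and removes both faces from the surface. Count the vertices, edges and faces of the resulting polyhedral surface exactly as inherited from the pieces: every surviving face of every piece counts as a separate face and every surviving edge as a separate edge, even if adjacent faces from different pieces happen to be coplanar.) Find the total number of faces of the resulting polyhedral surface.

22

A regular dodecahedron: V=20, E=30, F=12.
Attach a regular dodecahedron (V=20, E=30, F=12) along a 5-gon: merge 5 vertices and 5 edges, delete both glued faces → V=35, E=55, F=22.
Check: V − E + F = 35 − 55 + 22 = 2.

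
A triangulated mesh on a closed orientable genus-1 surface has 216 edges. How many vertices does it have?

72

χ = 2 − 2·1 = 0, and every face is a triangle so 3F = 2E.
F = 2E/3 = 144. Then V = 0 + E − F = 0 + 216 − 144 = 72.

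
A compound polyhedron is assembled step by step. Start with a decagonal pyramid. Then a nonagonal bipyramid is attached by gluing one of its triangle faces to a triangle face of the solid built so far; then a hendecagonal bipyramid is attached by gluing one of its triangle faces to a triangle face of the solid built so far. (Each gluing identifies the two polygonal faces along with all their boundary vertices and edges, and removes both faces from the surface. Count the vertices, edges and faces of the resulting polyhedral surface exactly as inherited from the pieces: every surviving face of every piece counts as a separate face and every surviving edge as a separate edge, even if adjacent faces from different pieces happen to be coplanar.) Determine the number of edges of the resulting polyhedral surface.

74

A decagonal pyramid: V=11, E=20, F=11.
Attach a nonagonal bipyramid (V=11, E=27, F=18) along a 3-gon: merge 3 vertices and 3 edges, delete both glued faces → V=19, E=44, F=27.
Attach a hendecagonal bipyramid (V=13, E=33, F=22) along a 3-gon: merge 3 vertices and 3 edges, delete both glued faces → V=29, E=74, F=47.
Check: V − E + F = 29 − 74 + 47 = 2.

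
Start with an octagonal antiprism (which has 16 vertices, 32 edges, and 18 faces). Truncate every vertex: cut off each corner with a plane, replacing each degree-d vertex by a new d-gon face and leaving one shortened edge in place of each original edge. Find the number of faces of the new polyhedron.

Truncation replaces each original edge-end by a new vertex, so V′ = 2E = 64.
Each original edge survives, and each old vertex of degree d contributes d new edges; summing degrees gives Σd = 2E, so E′ = E + 2E = 3E = 96.
Each original face survives and each original vertex becomes one new face: F′ = F + V = 34.

34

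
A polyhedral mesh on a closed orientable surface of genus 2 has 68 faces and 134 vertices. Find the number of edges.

204

For a closed orientable surface of genus 2, χ = 2 − 2·2 = -2.
E = V + F − (-2) = 134 + 68 − (-2) = 204.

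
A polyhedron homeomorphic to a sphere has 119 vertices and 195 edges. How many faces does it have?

Here V − E + F = 2.
F = 2 − V + E = 2 − 119 + 195 = 78.

78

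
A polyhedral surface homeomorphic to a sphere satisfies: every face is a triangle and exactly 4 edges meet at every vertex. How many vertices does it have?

Each face has 3 edges and each edge borders two faces, so 2E = 3F.
Each vertex has degree 4, so 4V = 2E and hence V = 3F/4.
Euler: V − E + F = 2 ⇒ (3F/4) − (3F/2) + F = 2.
Multiply by 8: (6 − 12 + 8)F = 16, i.e. 2F = 16.
So F = 8, E = 3·8/2 = 12, V = 3·8/4 = 6.

6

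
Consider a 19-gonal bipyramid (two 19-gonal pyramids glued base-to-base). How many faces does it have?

38

A bipyramid over an n-gon has 2n triangular faces and n + 2 vertices: V = 19 + 2 = 21, E = 3·19 = 57, F = 2·19 = 38.
Check: V − E + F = 21 − 57 + 38 = 2.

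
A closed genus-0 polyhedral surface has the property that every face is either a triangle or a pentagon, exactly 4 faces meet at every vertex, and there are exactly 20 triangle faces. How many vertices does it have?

Let x be the number of pentagons; then F = 20 + x.
Edge–face incidences: 2E = 3·20 + 5·x = 60 + 5x.
Every vertex has degree 4, so 4V = 2E.
Euler: V − E + F = 2 ⇒ (2E)/4 − E + (20 + x) = 2.
Multiply by 8: 2·(2E) − 4·(2E) + 8·(20 + x) = 16, i.e. 160 + 8x − 2·(60 + 5x) = 16.
Collecting terms: −2x + 40 = 16, so −2x = −24, so x = 12.
Then 2E = 60 + 5·12 = 120, so E = 60, V = 2E/4 = 30, F = 20 + 12 = 32.

30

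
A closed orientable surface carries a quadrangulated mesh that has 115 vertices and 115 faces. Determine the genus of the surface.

Every face is a square, so 2E = 4·115 = 460, giving E = 230.
χ = V − E + F = 115 − 230 + 115 = 0.
For a closed orientable surface χ = 2 − 2g, so g = (2 − (0))/2 = 1.

1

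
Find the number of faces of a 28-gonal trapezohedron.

56

The n-trapezohedron (dual of the n-antiprism) has V = 2·28 + 2 = 58, E = 4·28 = 112, F = 2·28 = 56.
Check: V − E + F = 58 − 112 + 56 = 2.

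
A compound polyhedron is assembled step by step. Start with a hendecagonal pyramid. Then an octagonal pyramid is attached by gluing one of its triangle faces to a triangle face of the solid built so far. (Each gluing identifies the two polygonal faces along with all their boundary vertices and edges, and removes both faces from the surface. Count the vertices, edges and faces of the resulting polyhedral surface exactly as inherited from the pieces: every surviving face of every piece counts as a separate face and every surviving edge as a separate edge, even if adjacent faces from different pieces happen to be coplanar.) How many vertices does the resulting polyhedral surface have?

18

A hendecagonal pyramid: V=12, E=22, F=12.
Attach an octagonal pyramid (V=9, E=16, F=9) along a 3-gon: merge 3 vertices and 3 edges, delete both glued faces → V=18, E=35, F=19.
Check: V − E + F = 18 − 35 + 19 = 2.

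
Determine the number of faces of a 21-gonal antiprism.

An antiprism on an n-gon has two n-gon caps and 2n triangles: V = 2·21 = 42, E = 4·21 = 84, F = 2·21 + 2 = 44.

44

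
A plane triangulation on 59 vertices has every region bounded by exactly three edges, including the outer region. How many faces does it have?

114

In a plane triangulation 3F = 2E and V − E + F = 2, so F = 2V − 4 = 2·59 − 4 = 114.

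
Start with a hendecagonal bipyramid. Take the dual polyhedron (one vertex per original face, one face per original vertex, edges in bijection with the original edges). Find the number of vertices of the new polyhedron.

22

The base solid has V = 13, E = 33, F = 22.
The dual swaps V and F and preserves E: V′ = F = 22, E′ = E = 33, F′ = V = 13.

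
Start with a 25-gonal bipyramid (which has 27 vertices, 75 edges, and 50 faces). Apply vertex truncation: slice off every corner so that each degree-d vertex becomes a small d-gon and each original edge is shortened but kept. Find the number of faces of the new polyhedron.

Truncation replaces each original edge-end by a new vertex, so V′ = 2E = 150.
Each original edge survives, and each old vertex of degree d contributes d new edges; summing degrees gives Σd = 2E, so E′ = E + 2E = 3E = 225.
Each original face survives and each original vertex becomes one new face: F′ = F + V = 77.

77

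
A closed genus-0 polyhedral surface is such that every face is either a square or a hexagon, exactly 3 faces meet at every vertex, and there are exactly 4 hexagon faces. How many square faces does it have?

6

Let x be the number of squares; then F = 4 + x.
Edge–face incidences: 2E = 6·4 + 4·x = 24 + 4x.
Every vertex has degree 3, so 3V = 2E.
Euler: V − E + F = 2 ⇒ (2E)/3 − E + (4 + x) = 2.
Multiply by 6: 2·(2E) − 3·(2E) + 6·(4 + x) = 12, i.e. 24 + 6x − (24 + 4x) = 12.
Collecting terms: 2x = 12, so x = 6.
Then 2E = 24 + 4·6 = 48, so E = 24, V = 2E/3 = 16, F = 4 + 6 = 10.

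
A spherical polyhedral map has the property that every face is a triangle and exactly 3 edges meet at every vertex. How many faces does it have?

4

Each face has 3 edges and each edge borders two faces, so 2E = 3F.
Each vertex has degree 3, so 3V = 2E and hence V = 3F/3.
Euler: V − E + F = 2 ⇒ (3F/3) − (3F/2) + F = 2.
Multiply by 6: (6 − 9 + 6)F = 12, i.e. 3F = 12.
So F = 4, E = 3·4/2 = 6, V = 3·4/3 = 4.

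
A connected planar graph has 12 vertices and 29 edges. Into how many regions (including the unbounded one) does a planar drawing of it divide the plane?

19

Euler's formula for a connected plane graph: V − E + F = 2, so F = 2 − 12 + 29 = 19.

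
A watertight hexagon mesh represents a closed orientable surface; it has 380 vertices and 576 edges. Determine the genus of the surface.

3

Every face is a hexagon and each edge borders two faces, so 6F = 2·576, giving F = 192.
χ = V − E + F = 380 − 576 + 192 = -4.
For a closed orientable surface χ = 2 − 2g, so g = (2 − (-4))/2 = 3.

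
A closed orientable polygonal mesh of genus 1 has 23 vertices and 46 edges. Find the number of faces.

For a closed orientable surface of genus 1, χ = 2 − 2·1 = 0.
F = 0 − V + E = 0 − 23 + 46 = 23.

23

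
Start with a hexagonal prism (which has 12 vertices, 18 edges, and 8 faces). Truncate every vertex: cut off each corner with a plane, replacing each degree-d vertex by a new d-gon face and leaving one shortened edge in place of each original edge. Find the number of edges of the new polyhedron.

Truncation replaces each original edge-end by a new vertex, so V′ = 2E = 36.
Each original edge survives, and each old vertex of degree d contributes d new edges; summing degrees gives Σd = 2E, so E′ = E + 2E = 3E = 54.
Each original face survives and each original vertex becomes one new face: F′ = F + V = 20.

54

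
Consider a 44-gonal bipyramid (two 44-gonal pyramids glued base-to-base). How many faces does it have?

A bipyramid over an n-gon has 2n triangular faces and n + 2 vertices: V = 44 + 2 = 46, E = 3·44 = 132, F = 2·44 = 88.

88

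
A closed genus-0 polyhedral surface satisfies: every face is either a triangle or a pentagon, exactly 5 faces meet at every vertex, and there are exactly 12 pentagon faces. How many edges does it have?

150

Let x be the number of triangles; then F = 12 + x.
Edge–face incidences: 2E = 5·12 + 3·x = 60 + 3x.
Every vertex has degree 5, so 5V = 2E.
Euler: V − E + F = 2 ⇒ (2E)/5 − E + (12 + x) = 2.
Multiply by 10: 2·(2E) − 5·(2E) + 10·(12 + x) = 20, i.e. 120 + 10x − 3·(60 + 3x) = 20.
Collecting terms: x − 60 = 20, so x = 80.
Then 2E = 60 + 3·80 = 300, so E = 150, V = 2E/5 = 60, F = 12 + 80 = 92.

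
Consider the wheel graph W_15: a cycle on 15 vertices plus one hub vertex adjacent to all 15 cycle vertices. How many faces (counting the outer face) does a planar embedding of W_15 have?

W_15 has V = 15 + 1 = 16 vertices and E = 2·15 = 30 edges.
By Euler's formula F = 2 − V + E = 2 − 16 + 30 = 16.

16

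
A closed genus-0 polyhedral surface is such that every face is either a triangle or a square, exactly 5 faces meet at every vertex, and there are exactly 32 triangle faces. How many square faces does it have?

6

Let x be the number of squares; then F = 32 + x.
Edge–face incidences: 2E = 3·32 + 4·x = 96 + 4x.
Every vertex has degree 5, so 5V = 2E.
Euler: V − E + F = 2 ⇒ (2E)/5 − E + (32 + x) = 2.
Multiply by 10: 2·(2E) − 5·(2E) + 10·(32 + x) = 20, i.e. 320 + 10x − 3·(96 + 4x) = 20.
Collecting terms: −2x + 32 = 20, so −2x = −12, so x = 6.
Then 2E = 96 + 4·6 = 120, so E = 60, V = 2E/5 = 24, F = 32 + 6 = 38.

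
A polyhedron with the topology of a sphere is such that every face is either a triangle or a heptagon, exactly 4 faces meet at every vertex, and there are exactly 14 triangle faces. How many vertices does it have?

14

Let x be the number of heptagons; then F = 14 + x.
Edge–face incidences: 2E = 3·14 + 7·x = 42 + 7x.
Every vertex has degree 4, so 4V = 2E.
Euler: V − E + F = 2 ⇒ (2E)/4 − E + (14 + x) = 2.
Multiply by 8: 2·(2E) − 4·(2E) + 8·(14 + x) = 16, i.e. 112 + 8x − 2·(42 + 7x) = 16.
Collecting terms: −6x + 28 = 16, so −6x = −12, so x = 2.
Then 2E = 42 + 7·2 = 56, so E = 28, V = 2E/4 = 14, F = 14 + 2 = 16.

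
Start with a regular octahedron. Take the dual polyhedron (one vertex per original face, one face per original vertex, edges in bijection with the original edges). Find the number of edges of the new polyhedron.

The base solid has V = 6, E = 12, F = 8.
The dual swaps V and F and preserves E: V′ = F = 8, E′ = E = 12, F′ = V = 6.

12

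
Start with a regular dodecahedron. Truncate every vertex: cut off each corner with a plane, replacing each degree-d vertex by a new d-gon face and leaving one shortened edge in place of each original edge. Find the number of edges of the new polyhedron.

The base solid has V = 20, E = 30, F = 12.
Truncation replaces each original edge-end by a new vertex, so V′ = 2E = 60.
Each original edge survives, and each old vertex of degree d contributes d new edges; summing degrees gives Σd = 2E, so E′ = E + 2E = 3E = 90.
Each original face survives and each original vertex becomes one new face: F′ = F + V = 32.

90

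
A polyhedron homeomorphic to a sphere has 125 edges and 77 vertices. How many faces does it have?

50

Here V − E + F = 2.
F = 2 − V + E = 2 − 77 + 125 = 50.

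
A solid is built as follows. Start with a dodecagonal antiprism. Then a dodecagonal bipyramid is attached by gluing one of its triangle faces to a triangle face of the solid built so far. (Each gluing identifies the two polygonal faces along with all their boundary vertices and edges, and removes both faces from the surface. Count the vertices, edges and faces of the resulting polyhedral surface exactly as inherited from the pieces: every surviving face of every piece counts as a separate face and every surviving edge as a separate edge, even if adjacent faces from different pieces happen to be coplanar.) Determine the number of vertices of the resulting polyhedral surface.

A dodecagonal antiprism: V=24, E=48, F=26.
Attach a dodecagonal bipyramid (V=14, E=36, F=24) along a 3-gon: merge 3 vertices and 3 edges, delete both glued faces → V=35, E=81, F=48.
Check: V − E + F = 35 − 81 + 48 = 2.

35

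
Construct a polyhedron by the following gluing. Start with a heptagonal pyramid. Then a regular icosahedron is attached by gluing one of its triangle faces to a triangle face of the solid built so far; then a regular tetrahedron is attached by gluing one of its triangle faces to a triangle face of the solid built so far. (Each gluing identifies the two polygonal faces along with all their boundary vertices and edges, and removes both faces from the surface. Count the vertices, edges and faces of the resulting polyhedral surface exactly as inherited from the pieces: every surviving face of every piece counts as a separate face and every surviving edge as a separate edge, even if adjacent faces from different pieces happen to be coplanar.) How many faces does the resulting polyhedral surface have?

A heptagonal pyramid: V=8, E=14, F=8.
Attach a regular icosahedron (V=12, E=30, F=20) along a 3-gon: merge 3 vertices and 3 edges, delete both glued faces → V=17, E=41, F=26.
Attach a regular tetrahedron (V=4, E=6, F=4) along a 3-gon: merge 3 vertices and 3 edges, delete both glued faces → V=18, E=44, F=28.
Check: V − E + F = 18 − 44 + 28 = 2.

28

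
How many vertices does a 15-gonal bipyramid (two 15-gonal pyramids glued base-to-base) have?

A bipyramid over an n-gon has 2n triangular faces and n + 2 vertices: V = 15 + 2 = 17, E = 3·15 = 45, F = 2·15 = 30.
Check: V − E + F = 17 − 45 + 30 = 2.

17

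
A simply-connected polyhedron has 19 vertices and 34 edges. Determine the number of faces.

17

Here V − E + F = 2.
F = 2 − V + E = 2 − 19 + 34 = 17.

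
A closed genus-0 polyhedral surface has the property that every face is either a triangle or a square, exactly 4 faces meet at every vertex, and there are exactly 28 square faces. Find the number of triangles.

8

Let x be the number of triangles; then F = 28 + x.
Edge–face incidences: 2E = 4·28 + 3·x = 112 + 3x.
Every vertex has degree 4, so 4V = 2E.
Euler: V − E + F = 2 ⇒ (2E)/4 − E + (28 + x) = 2.
Multiply by 8: 2·(2E) − 4·(2E) + 8·(28 + x) = 16, i.e. 224 + 8x − 2·(112 + 3x) = 16.
Collecting terms: 2x = 16, so x = 8.
Then 2E = 112 + 3·8 = 136, so E = 68, V = 2E/4 = 34, F = 28 + 8 = 36.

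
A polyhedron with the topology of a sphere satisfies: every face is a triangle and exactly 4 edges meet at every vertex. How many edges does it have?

Each face has 3 edges and each edge borders two faces, so 2E = 3F.
Each vertex has degree 4, so 4V = 2E and hence V = 3F/4.
Euler: V − E + F = 2 ⇒ (3F/4) − (3F/2) + F = 2.
Multiply by 8: (6 − 12 + 8)F = 16, i.e. 2F = 16.
So F = 8, E = 3·8/2 = 12, V = 3·8/4 = 6.

12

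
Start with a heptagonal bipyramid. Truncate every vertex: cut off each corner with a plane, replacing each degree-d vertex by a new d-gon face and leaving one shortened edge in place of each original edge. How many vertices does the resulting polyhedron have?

The base solid has V = 9, E = 21, F = 14.
Truncation replaces each original edge-end by a new vertex, so V′ = 2E = 42.
Each original edge survives, and each old vertex of degree d contributes d new edges; summing degrees gives Σd = 2E, so E′ = E + 2E = 3E = 63.
Each original face survives and each original vertex becomes one new face: F′ = F + V = 23.

42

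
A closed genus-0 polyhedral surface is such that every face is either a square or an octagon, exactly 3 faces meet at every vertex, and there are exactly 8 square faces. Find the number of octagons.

Let x be the number of octagons; then F = 8 + x.
Edge–face incidences: 2E = 4·8 + 8·x = 32 + 8x.
Every vertex has degree 3, so 3V = 2E.
Euler: V − E + F = 2 ⇒ (2E)/3 − E + (8 + x) = 2.
Multiply by 6: 2·(2E) − 3·(2E) + 6·(8 + x) = 12, i.e. 48 + 6x − (32 + 8x) = 12.
Collecting terms: −2x + 16 = 12, so −2x = −4, so x = 2.
Then 2E = 32 + 8·2 = 48, so E = 24, V = 2E/3 = 16, F = 8 + 2 = 10.

2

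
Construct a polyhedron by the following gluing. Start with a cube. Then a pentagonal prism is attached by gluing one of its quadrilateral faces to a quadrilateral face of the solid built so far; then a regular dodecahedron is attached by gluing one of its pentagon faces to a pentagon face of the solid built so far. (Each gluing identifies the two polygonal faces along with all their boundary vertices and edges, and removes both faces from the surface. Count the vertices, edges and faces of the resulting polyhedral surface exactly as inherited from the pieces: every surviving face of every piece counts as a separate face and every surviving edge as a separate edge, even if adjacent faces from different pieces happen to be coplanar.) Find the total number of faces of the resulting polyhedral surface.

A cube: V=8, E=12, F=6.
Attach a pentagonal prism (V=10, E=15, F=7) along a 4-gon: merge 4 vertices and 4 edges, delete both glued faces → V=14, E=23, F=11.
Attach a regular dodecahedron (V=20, E=30, F=12) along a 5-gon: merge 5 vertices and 5 edges, delete both glued faces → V=29, E=48, F=21.
Check: V − E + F = 29 − 48 + 21 = 2.

21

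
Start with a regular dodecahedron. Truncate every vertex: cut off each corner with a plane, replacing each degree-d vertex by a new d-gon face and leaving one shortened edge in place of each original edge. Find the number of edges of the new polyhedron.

The base solid has V = 20, E = 30, F = 12.
Truncation replaces each original edge-end by a new vertex, so V′ = 2E = 60.
Each original edge survives, and each old vertex of degree d contributes d new edges; summing degrees gives Σd = 2E, so E′ = E + 2E = 3E = 90.
Each original face survives and each original vertex becomes one new face: F′ = F + V = 32.

90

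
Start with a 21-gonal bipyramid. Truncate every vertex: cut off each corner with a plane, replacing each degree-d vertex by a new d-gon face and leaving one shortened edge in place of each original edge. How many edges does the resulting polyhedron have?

189

The base solid has V = 23, E = 63, F = 42.
Truncation replaces each original edge-end by a new vertex, so V′ = 2E = 126.
Each original edge survives, and each old vertex of degree d contributes d new edges; summing degrees gives Σd = 2E, so E′ = E + 2E = 3E = 189.
Each original face survives and each original vertex becomes one new face: F′ = F + V = 65.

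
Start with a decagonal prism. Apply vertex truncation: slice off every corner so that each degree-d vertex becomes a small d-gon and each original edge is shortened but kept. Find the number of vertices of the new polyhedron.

60

The base solid has V = 20, E = 30, F = 12.
Truncation replaces each original edge-end by a new vertex, so V′ = 2E = 60.
Each original edge survives, and each old vertex of degree d contributes d new edges; summing degrees gives Σd = 2E, so E′ = E + 2E = 3E = 90.
Each original face survives and each original vertex becomes one new face: F′ = F + V = 32.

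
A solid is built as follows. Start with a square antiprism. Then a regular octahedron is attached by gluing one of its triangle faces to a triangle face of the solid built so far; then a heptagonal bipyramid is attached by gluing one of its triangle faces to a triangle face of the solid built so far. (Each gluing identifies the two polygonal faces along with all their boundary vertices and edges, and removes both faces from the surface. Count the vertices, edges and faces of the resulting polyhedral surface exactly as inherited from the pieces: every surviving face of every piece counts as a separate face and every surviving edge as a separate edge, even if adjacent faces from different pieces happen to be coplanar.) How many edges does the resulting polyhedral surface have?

43

A square antiprism: V=8, E=16, F=10.
Attach a regular octahedron (V=6, E=12, F=8) along a 3-gon: merge 3 vertices and 3 edges, delete both glued faces → V=11, E=25, F=16.
Attach a heptagonal bipyramid (V=9, E=21, F=14) along a 3-gon: merge 3 vertices and 3 edges, delete both glued faces → V=17, E=43, F=28.
Check: V − E + F = 17 − 43 + 28 = 2.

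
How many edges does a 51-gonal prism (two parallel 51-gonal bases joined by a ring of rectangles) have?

A prism on an n-gon has two n-gon bases and n rectangular sides: V = 2·51 = 102, E = 3·51 = 153, F = 51 + 2 = 53.

153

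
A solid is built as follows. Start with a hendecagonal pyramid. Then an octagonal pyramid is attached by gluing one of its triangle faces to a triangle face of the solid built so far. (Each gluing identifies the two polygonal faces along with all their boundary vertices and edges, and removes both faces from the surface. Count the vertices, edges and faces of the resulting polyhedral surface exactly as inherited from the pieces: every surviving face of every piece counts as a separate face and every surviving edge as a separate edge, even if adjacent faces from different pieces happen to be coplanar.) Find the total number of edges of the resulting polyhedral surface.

35

A hendecagonal pyramid: V=12, E=22, F=12.
Attach an octagonal pyramid (V=9, E=16, F=9) along a 3-gon: merge 3 vertices and 3 edges, delete both glued faces → V=18, E=35, F=19.
Check: V − E + F = 18 − 35 + 19 = 2.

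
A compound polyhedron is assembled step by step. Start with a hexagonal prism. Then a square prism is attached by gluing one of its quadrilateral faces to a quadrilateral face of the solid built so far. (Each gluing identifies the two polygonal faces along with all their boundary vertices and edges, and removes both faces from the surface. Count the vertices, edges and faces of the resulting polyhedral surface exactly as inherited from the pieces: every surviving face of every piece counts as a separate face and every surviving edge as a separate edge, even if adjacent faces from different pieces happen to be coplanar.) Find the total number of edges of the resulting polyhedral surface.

A hexagonal prism: V=12, E=18, F=8.
Attach a square prism (V=8, E=12, F=6) along a 4-gon: merge 4 vertices and 4 edges, delete both glued faces → V=16, E=26, F=12.
Check: V − E + F = 16 − 26 + 12 = 2.

26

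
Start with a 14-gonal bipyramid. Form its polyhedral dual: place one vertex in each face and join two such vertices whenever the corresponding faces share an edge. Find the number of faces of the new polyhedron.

The base solid has V = 16, E = 42, F = 28.
The dual swaps V and F and preserves E: V′ = F = 28, E′ = E = 42, F′ = V = 16.

16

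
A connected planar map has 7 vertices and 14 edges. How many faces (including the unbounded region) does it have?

9

Euler's formula for a connected plane graph: V − E + F = 2, so F = 2 − 7 + 14 = 9.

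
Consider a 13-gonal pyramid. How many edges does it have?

A pyramid on an n-gon base has one n-gon and n triangles: V = 13 + 1 = 14, E = 2·13 = 26, F = 13 + 1 = 14.

26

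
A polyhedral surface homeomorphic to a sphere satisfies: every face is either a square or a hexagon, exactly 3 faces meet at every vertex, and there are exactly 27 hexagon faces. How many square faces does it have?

Let x be the number of squares; then F = 27 + x.
Edge–face incidences: 2E = 6·27 + 4·x = 162 + 4x.
Every vertex has degree 3, so 3V = 2E.
Euler: V − E + F = 2 ⇒ (2E)/3 − E + (27 + x) = 2.
Multiply by 6: 2·(2E) − 3·(2E) + 6·(27 + x) = 12, i.e. 162 + 6x − (162 + 4x) = 12.
Collecting terms: 2x = 12, so x = 6.
Then 2E = 162 + 4·6 = 186, so E = 93, V = 2E/3 = 62, F = 27 + 6 = 33.

6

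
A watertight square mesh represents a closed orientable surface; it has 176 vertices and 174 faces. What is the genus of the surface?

Every face is a square, so 2E = 4·174 = 696, giving E = 348.
χ = V − E + F = 176 − 348 + 174 = 2.
For a closed orientable surface χ = 2 − 2g, so g = (2 − (2))/2 = 0.

0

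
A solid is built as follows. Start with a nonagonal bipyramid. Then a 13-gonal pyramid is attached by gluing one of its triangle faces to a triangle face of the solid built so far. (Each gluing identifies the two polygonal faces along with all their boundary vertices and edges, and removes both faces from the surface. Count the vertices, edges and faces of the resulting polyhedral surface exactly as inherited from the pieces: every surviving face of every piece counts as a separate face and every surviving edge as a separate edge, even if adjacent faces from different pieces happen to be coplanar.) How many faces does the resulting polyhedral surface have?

A nonagonal bipyramid: V=11, E=27, F=18.
Attach a 13-gonal pyramid (V=14, E=26, F=14) along a 3-gon: merge 3 vertices and 3 edges, delete both glued faces → V=22, E=50, F=30.
Check: V − E + F = 22 − 50 + 30 = 2.

30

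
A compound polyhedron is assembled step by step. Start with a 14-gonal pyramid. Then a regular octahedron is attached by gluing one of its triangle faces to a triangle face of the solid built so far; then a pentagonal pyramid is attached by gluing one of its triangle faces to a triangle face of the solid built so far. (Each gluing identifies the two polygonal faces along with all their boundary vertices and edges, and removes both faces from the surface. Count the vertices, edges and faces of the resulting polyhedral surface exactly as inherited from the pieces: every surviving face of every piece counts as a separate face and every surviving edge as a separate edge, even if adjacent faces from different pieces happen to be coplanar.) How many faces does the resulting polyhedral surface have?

25

A 14-gonal pyramid: V=15, E=28, F=15.
Attach a regular octahedron (V=6, E=12, F=8) along a 3-gon: merge 3 vertices and 3 edges, delete both glued faces → V=18, E=37, F=21.
Attach a pentagonal pyramid (V=6, E=10, F=6) along a 3-gon: merge 3 vertices and 3 edges, delete both glued faces → V=21, E=44, F=25.
Check: V − E + F = 21 − 44 + 25 = 2.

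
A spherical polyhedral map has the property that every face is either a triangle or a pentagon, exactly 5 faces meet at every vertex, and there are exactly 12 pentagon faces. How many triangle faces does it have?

Let x be the number of triangles; then F = 12 + x.
Edge–face incidences: 2E = 5·12 + 3·x = 60 + 3x.
Every vertex has degree 5, so 5V = 2E.
Euler: V − E + F = 2 ⇒ (2E)/5 − E + (12 + x) = 2.
Multiply by 10: 2·(2E) − 5·(2E) + 10·(12 + x) = 20, i.e. 120 + 10x − 3·(60 + 3x) = 20.
Collecting terms: x − 60 = 20, so x = 80.
Then 2E = 60 + 3·80 = 300, so E = 150, V = 2E/5 = 60, F = 12 + 80 = 92.

80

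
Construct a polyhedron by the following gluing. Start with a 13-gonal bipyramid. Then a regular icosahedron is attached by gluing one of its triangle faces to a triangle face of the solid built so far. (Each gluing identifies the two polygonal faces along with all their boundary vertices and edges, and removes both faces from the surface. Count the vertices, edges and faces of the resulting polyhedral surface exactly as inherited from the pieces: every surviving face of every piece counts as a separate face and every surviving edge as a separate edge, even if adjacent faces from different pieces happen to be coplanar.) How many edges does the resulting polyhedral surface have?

66

A 13-gonal bipyramid: V=15, E=39, F=26.
Attach a regular icosahedron (V=12, E=30, F=20) along a 3-gon: merge 3 vertices and 3 edges, delete both glued faces → V=24, E=66, F=44.
Check: V − E + F = 24 − 66 + 44 = 2.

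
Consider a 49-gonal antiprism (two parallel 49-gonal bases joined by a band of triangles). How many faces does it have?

An antiprism on an n-gon has two n-gon caps and 2n triangles: V = 2·49 = 98, E = 4·49 = 196, F = 2·49 + 2 = 100.
Check: V − E + F = 98 − 196 + 100 = 2.

100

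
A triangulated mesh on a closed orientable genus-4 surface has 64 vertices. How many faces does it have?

χ = 2 − 2·4 = -6, and every face is a triangle so 3F = 2E.
V − E + F = -6 with E = 3F/2 gives 64 − (3/2 − 1)·F = -6, so F = 140 and E = 210.

140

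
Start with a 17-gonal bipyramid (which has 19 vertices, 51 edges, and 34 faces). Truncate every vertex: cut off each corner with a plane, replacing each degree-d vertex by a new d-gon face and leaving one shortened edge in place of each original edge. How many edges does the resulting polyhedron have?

Truncation replaces each original edge-end by a new vertex, so V′ = 2E = 102.
Each original edge survives, and each old vertex of degree d contributes d new edges; summing degrees gives Σd = 2E, so E′ = E + 2E = 3E = 153.
Each original face survives and each original vertex becomes one new face: F′ = F + V = 53.

153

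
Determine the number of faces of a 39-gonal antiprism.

An antiprism on an n-gon has two n-gon caps and 2n triangles: V = 2·39 = 78, E = 4·39 = 156, F = 2·39 + 2 = 80.

80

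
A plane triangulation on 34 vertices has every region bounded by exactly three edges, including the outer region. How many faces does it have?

In a plane triangulation 3F = 2E and V − E + F = 2, so F = 2V − 4 = 2·34 − 4 = 64.

64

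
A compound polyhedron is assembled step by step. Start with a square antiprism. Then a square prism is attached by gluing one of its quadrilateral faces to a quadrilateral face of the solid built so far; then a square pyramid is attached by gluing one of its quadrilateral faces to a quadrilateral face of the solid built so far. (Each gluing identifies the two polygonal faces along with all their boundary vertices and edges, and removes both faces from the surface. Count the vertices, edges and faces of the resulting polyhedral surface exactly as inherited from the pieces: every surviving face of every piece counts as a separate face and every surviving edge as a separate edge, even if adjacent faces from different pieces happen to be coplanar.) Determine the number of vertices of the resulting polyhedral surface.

13

A square antiprism: V=8, E=16, F=10.
Attach a square prism (V=8, E=12, F=6) along a 4-gon: merge 4 vertices and 4 edges, delete both glued faces → V=12, E=24, F=14.
Attach a square pyramid (V=5, E=8, F=5) along a 4-gon: merge 4 vertices and 4 edges, delete both glued faces → V=13, E=28, F=17.
Check: V − E + F = 13 − 28 + 17 = 2.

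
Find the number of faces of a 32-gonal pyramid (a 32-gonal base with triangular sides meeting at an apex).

A pyramid on an n-gon base has one n-gon and n triangles: V = 32 + 1 = 33, E = 2·32 = 64, F = 32 + 1 = 33.
Check: V − E + F = 33 − 64 + 33 = 2.

33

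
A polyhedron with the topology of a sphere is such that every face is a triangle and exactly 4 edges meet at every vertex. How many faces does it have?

8

Each face has 3 edges and each edge borders two faces, so 2E = 3F.
Each vertex has degree 4, so 4V = 2E and hence V = 3F/4.
Euler: V − E + F = 2 ⇒ (3F/4) − (3F/2) + F = 2.
Multiply by 8: (6 − 12 + 8)F = 16, i.e. 2F = 16.
So F = 8, E = 3·8/2 = 12, V = 3·8/4 = 6.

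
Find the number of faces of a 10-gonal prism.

A prism on an n-gon has two n-gon bases and n rectangular sides: V = 2·10 = 20, E = 3·10 = 30, F = 10 + 2 = 12.

12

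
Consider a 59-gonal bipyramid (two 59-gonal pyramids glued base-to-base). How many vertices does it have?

61

A bipyramid over an n-gon has 2n triangular faces and n + 2 vertices: V = 59 + 2 = 61, E = 3·59 = 177, F = 2·59 = 118.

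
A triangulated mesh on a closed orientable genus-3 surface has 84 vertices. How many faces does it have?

χ = 2 − 2·3 = -4, and every face is a triangle so 3F = 2E.
V − E + F = -4 with E = 3F/2 gives 84 − (3/2 − 1)·F = -4, so F = 176 and E = 264.

176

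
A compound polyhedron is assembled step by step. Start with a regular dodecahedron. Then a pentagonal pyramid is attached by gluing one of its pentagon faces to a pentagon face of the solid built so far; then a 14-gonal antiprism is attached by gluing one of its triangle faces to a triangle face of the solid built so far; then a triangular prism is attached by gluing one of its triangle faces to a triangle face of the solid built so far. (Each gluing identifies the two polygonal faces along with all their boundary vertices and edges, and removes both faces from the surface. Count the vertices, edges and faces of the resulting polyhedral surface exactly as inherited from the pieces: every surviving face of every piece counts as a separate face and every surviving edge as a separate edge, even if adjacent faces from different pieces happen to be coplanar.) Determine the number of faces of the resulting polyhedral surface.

A regular dodecahedron: V=20, E=30, F=12.
Attach a pentagonal pyramid (V=6, E=10, F=6) along a 5-gon: merge 5 vertices and 5 edges, delete both glued faces → V=21, E=35, F=16.
Attach a 14-gonal antiprism (V=28, E=56, F=30) along a 3-gon: merge 3 vertices and 3 edges, delete both glued faces → V=46, E=88, F=44.
Attach a triangular prism (V=6, E=9, F=5) along a 3-gon: merge 3 vertices and 3 edges, delete both glued faces → V=49, E=94, F=47.
Check: V − E + F = 49 − 94 + 47 = 2.

47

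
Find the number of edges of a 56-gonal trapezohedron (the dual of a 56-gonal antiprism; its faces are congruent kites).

224

The n-trapezohedron (dual of the n-antiprism) has V = 2·56 + 2 = 114, E = 4·56 = 224, F = 2·56 = 112.
Check: V − E + F = 114 − 224 + 112 = 2.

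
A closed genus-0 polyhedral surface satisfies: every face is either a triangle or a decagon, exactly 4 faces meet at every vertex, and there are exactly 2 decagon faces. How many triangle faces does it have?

20

Let x be the number of triangles; then F = 2 + x.
Edge–face incidences: 2E = 10·2 + 3·x = 20 + 3x.
Every vertex has degree 4, so 4V = 2E.
Euler: V − E + F = 2 ⇒ (2E)/4 − E + (2 + x) = 2.
Multiply by 8: 2·(2E) − 4·(2E) + 8·(2 + x) = 16, i.e. 16 + 8x − 2·(20 + 3x) = 16.
Collecting terms: 2x − 24 = 16, so 2x = 40, so x = 20.
Then 2E = 20 + 3·20 = 80, so E = 40, V = 2E/4 = 20, F = 2 + 20 = 22.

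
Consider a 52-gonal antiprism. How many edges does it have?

An antiprism on an n-gon has two n-gon caps and 2n triangles: V = 2·52 = 104, E = 4·52 = 208, F = 2·52 + 2 = 106.

208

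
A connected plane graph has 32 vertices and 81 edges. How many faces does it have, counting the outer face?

51

Euler's formula for a connected plane graph: V − E + F = 2, so F = 2 − 32 + 81 = 51.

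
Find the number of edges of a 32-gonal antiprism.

An antiprism on an n-gon has two n-gon caps and 2n triangles: V = 2·32 = 64, E = 4·32 = 128, F = 2·32 + 2 = 66.

128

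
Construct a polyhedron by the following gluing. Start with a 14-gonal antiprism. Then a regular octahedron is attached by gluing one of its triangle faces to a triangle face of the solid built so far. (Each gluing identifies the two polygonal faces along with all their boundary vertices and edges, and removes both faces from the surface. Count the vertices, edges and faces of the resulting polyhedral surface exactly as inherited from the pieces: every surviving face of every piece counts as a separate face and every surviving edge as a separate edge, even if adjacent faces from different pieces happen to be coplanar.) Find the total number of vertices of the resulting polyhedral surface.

A 14-gonal antiprism: V=28, E=56, F=30.
Attach a regular octahedron (V=6, E=12, F=8) along a 3-gon: merge 3 vertices and 3 edges, delete both glued faces → V=31, E=65, F=36.
Check: V − E + F = 31 − 65 + 36 = 2.

31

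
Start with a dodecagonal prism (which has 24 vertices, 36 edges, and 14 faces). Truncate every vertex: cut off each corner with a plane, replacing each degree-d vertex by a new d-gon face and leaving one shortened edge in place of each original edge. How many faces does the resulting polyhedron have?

38

Truncation replaces each original edge-end by a new vertex, so V′ = 2E = 72.
Each original edge survives, and each old vertex of degree d contributes d new edges; summing degrees gives Σd = 2E, so E′ = E + 2E = 3E = 108.
Each original face survives and each original vertex becomes one new face: F′ = F + V = 38.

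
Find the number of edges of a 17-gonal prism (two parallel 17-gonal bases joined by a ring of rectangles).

A prism on an n-gon has two n-gon bases and n rectangular sides: V = 2·17 = 34, E = 3·17 = 51, F = 17 + 2 = 19.
Check: V − E + F = 34 − 51 + 19 = 2.

51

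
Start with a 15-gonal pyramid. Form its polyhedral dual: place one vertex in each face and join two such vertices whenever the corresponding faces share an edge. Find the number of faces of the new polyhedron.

16

The base solid has V = 16, E = 30, F = 16.
The dual swaps V and F and preserves E: V′ = F = 16, E′ = E = 30, F′ = V = 16.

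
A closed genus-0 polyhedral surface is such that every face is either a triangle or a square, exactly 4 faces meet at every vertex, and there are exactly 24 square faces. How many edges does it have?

60

Let x be the number of triangles; then F = 24 + x.
Edge–face incidences: 2E = 4·24 + 3·x = 96 + 3x.
Every vertex has degree 4, so 4V = 2E.
Euler: V − E + F = 2 ⇒ (2E)/4 − E + (24 + x) = 2.
Multiply by 8: 2·(2E) − 4·(2E) + 8·(24 + x) = 16, i.e. 192 + 8x − 2·(96 + 3x) = 16.
Collecting terms: 2x = 16, so x = 8.
Then 2E = 96 + 3·8 = 120, so E = 60, V = 2E/4 = 30, F = 24 + 8 = 32.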